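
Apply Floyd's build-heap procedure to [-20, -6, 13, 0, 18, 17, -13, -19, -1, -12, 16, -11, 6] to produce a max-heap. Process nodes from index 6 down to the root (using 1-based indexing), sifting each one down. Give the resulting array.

sift down from index 6: already satisfies heap property
sift down from index 5: already satisfies heap property
sift down from index 4: already satisfies heap property
sift down from index 3:
  13 vs larger child 17 at index 6, swap → [-20, -6, 17, 0, 18, 13, -13, -19, -1, -12, 16, -11, 6]
sift down from index 2:
  -6 vs larger child 18 at index 5, swap → [-20, 18, 17, 0, -6, 13, -13, -19, -1, -12, 16, -11, 6]
  -6 vs larger child 16 at index 11, swap → [-20, 18, 17, 0, 16, 13, -13, -19, -1, -12, -6, -11, 6]
sift down from index 1:
  -20 vs larger child 18 at index 2, swap → [18, -20, 17, 0, 16, 13, -13, -19, -1, -12, -6, -11, 6]
  -20 vs larger child 16 at index 5, swap → [18, 16, 17, 0, -20, 13, -13, -19, -1, -12, -6, -11, 6]
  -20 vs larger child -6 at index 11, swap → [18, 16, 17, 0, -6, 13, -13, -19, -1, -12, -20, -11, 6]

[18, 16, 17, 0, -6, 13, -13, -19, -1, -12, -20, -11, 6]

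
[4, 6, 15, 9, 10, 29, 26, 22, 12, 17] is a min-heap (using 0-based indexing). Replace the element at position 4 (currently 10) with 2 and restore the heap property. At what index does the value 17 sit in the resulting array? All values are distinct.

9

set index 4 from 10 to 2 → [4, 6, 15, 9, 2, 29, 26, 22, 12, 17]
2 < parent 6 at index 1, swap → [4, 2, 15, 9, 6, 29, 26, 22, 12, 17]
2 < parent 4 at index 0, swap → [2, 4, 15, 9, 6, 29, 26, 22, 12, 17]
resulting array: [2, 4, 15, 9, 6, 29, 26, 22, 12, 17]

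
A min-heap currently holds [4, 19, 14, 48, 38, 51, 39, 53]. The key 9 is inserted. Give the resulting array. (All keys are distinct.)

[4, 9, 14, 19, 38, 51, 39, 53, 48]

append 9 at index 8 → [4, 19, 14, 48, 38, 51, 39, 53, 9]
9 < parent 48 at index 3, swap → [4, 19, 14, 9, 38, 51, 39, 53, 48]
9 < parent 19 at index 1, swap → [4, 9, 14, 19, 38, 51, 39, 53, 48]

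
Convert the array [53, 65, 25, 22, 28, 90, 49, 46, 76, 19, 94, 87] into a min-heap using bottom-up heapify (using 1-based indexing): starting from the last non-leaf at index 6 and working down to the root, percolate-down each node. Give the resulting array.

sift down from index 6:
  90 vs only child 87 at index 12, swap → [53, 65, 25, 22, 28, 87, 49, 46, 76, 19, 94, 90]
sift down from index 5:
  28 vs smaller child 19 at index 10, swap → [53, 65, 25, 22, 19, 87, 49, 46, 76, 28, 94, 90]
sift down from index 4: already satisfies heap property
sift down from index 3: already satisfies heap property
sift down from index 2:
  65 vs smaller child 19 at index 5, swap → [53, 19, 25, 22, 65, 87, 49, 46, 76, 28, 94, 90]
  65 vs smaller child 28 at index 10, swap → [53, 19, 25, 22, 28, 87, 49, 46, 76, 65, 94, 90]
sift down from index 1:
  53 vs smaller child 19 at index 2, swap → [19, 53, 25, 22, 28, 87, 49, 46, 76, 65, 94, 90]
  53 vs smaller child 22 at index 4, swap → [19, 22, 25, 53, 28, 87, 49, 46, 76, 65, 94, 90]
  53 vs smaller child 46 at index 8, swap → [19, 22, 25, 46, 28, 87, 49, 53, 76, 65, 94, 90]

[19, 22, 25, 46, 28, 87, 49, 53, 76, 65, 94, 90]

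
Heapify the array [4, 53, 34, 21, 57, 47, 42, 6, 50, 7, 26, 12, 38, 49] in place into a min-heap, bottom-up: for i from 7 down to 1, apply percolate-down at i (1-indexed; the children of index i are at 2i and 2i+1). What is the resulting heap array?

[4, 6, 12, 21, 7, 34, 42, 53, 50, 57, 26, 47, 38, 49]

sift down from index 7: already satisfies heap property
sift down from index 6:
  47 vs smaller child 12 at index 12, swap → [4, 53, 34, 21, 57, 12, 42, 6, 50, 7, 26, 47, 38, 49]
sift down from index 5:
  57 vs smaller child 7 at index 10, swap → [4, 53, 34, 21, 7, 12, 42, 6, 50, 57, 26, 47, 38, 49]
sift down from index 4:
  21 vs smaller child 6 at index 8, swap → [4, 53, 34, 6, 7, 12, 42, 21, 50, 57, 26, 47, 38, 49]
sift down from index 3:
  34 vs smaller child 12 at index 6, swap → [4, 53, 12, 6, 7, 34, 42, 21, 50, 57, 26, 47, 38, 49]
sift down from index 2:
  53 vs smaller child 6 at index 4, swap → [4, 6, 12, 53, 7, 34, 42, 21, 50, 57, 26, 47, 38, 49]
  53 vs smaller child 21 at index 8, swap → [4, 6, 12, 21, 7, 34, 42, 53, 50, 57, 26, 47, 38, 49]
sift down from index 1: already satisfies heap property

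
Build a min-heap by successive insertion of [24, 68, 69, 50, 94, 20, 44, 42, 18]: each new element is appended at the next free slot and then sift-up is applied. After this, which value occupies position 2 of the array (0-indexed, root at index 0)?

24

Insert 24:
  append 24 at index 0 → [24] (no swap needed)
Insert 68:
  append 68 at index 1 → [24, 68] (no swap needed)
Insert 69:
  append 69 at index 2 → [24, 68, 69] (no swap needed)
Insert 50:
  append 50 at index 3 → [24, 68, 69, 50]
  50 < parent 68 at index 1, swap → [24, 50, 69, 68]
Insert 94:
  append 94 at index 4 → [24, 50, 69, 68, 94] (no swap needed)
Insert 20:
  append 20 at index 5 → [24, 50, 69, 68, 94, 20]
  20 < parent 69 at index 2, swap → [24, 50, 20, 68, 94, 69]
  20 < parent 24 at index 0, swap → [20, 50, 24, 68, 94, 69]
Insert 44:
  append 44 at index 6 → [20, 50, 24, 68, 94, 69, 44] (no swap needed)
Insert 42:
  append 42 at index 7 → [20, 50, 24, 68, 94, 69, 44, 42]
  42 < parent 68 at index 3, swap → [20, 50, 24, 42, 94, 69, 44, 68]
  42 < parent 50 at index 1, swap → [20, 42, 24, 50, 94, 69, 44, 68]
Insert 18:
  append 18 at index 8 → [20, 42, 24, 50, 94, 69, 44, 68, 18]
  18 < parent 50 at index 3, swap → [20, 42, 24, 18, 94, 69, 44, 68, 50]
  18 < parent 42 at index 1, swap → [20, 18, 24, 42, 94, 69, 44, 68, 50]
  18 < parent 20 at index 0, swap → [18, 20, 24, 42, 94, 69, 44, 68, 50]
resulting array: [18, 20, 24, 42, 94, 69, 44, 68, 50]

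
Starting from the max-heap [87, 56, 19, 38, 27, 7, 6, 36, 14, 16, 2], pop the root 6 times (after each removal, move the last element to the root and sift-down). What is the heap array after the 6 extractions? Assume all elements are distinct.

extract-max #1 returns 87:
  remove root 87; move last element 2 to root → [2, 56, 19, 38, 27, 7, 6, 36, 14, 16]
  2 vs larger child 56 at index 1, swap → [56, 2, 19, 38, 27, 7, 6, 36, 14, 16]
  2 vs larger child 38 at index 3, swap → [56, 38, 19, 2, 27, 7, 6, 36, 14, 16]
  2 vs larger child 36 at index 7, swap → [56, 38, 19, 36, 27, 7, 6, 2, 14, 16]
extract-max #2 returns 56:
  remove root 56; move last element 16 to root → [16, 38, 19, 36, 27, 7, 6, 2, 14]
  16 vs larger child 38 at index 1, swap → [38, 16, 19, 36, 27, 7, 6, 2, 14]
  16 vs larger child 36 at index 3, swap → [38, 36, 19, 16, 27, 7, 6, 2, 14]
extract-max #3 returns 38:
  remove root 38; move last element 14 to root → [14, 36, 19, 16, 27, 7, 6, 2]
  14 vs larger child 36 at index 1, swap → [36, 14, 19, 16, 27, 7, 6, 2]
  14 vs larger child 27 at index 4, swap → [36, 27, 19, 16, 14, 7, 6, 2]
extract-max #4 returns 36:
  remove root 36; move last element 2 to root → [2, 27, 19, 16, 14, 7, 6]
  2 vs larger child 27 at index 1, swap → [27, 2, 19, 16, 14, 7, 6]
  2 vs larger child 16 at index 3, swap → [27, 16, 19, 2, 14, 7, 6]
extract-max #5 returns 27:
  remove root 27; move last element 6 to root → [6, 16, 19, 2, 14, 7]
  6 vs larger child 19 at index 2, swap → [19, 16, 6, 2, 14, 7]
  6 vs only child 7 at index 5, swap → [19, 16, 7, 2, 14, 6]
extract-max #6 returns 19:
  remove root 19; move last element 6 to root → [6, 16, 7, 2, 14]
  6 vs larger child 16 at index 1, swap → [16, 6, 7, 2, 14]
  6 vs larger child 14 at index 4, swap → [16, 14, 7, 2, 6]

[16, 14, 7, 2, 6]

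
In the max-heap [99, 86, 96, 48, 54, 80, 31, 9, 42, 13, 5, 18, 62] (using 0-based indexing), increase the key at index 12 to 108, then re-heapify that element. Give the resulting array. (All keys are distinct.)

[108, 86, 99, 48, 54, 96, 31, 9, 42, 13, 5, 18, 80]

set index 12 from 62 to 108 → [99, 86, 96, 48, 54, 80, 31, 9, 42, 13, 5, 18, 108]
108 > parent 80 at index 5, swap → [99, 86, 96, 48, 54, 108, 31, 9, 42, 13, 5, 18, 80]
108 > parent 96 at index 2, swap → [99, 86, 108, 48, 54, 96, 31, 9, 42, 13, 5, 18, 80]
108 > parent 99 at index 0, swap → [108, 86, 99, 48, 54, 96, 31, 9, 42, 13, 5, 18, 80]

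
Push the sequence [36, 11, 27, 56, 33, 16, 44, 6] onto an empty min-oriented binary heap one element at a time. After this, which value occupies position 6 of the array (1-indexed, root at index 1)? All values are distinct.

27

Insert 36:
  append 36 at index 1 → [36] (no swap needed)
Insert 11:
  append 11 at index 2 → [36, 11]
  11 < parent 36 at index 1, swap → [11, 36]
Insert 27:
  append 27 at index 3 → [11, 36, 27] (no swap needed)
Insert 56:
  append 56 at index 4 → [11, 36, 27, 56] (no swap needed)
Insert 33:
  append 33 at index 5 → [11, 36, 27, 56, 33]
  33 < parent 36 at index 2, swap → [11, 33, 27, 56, 36]
Insert 16:
  append 16 at index 6 → [11, 33, 27, 56, 36, 16]
  16 < parent 27 at index 3, swap → [11, 33, 16, 56, 36, 27]
Insert 44:
  append 44 at index 7 → [11, 33, 16, 56, 36, 27, 44] (no swap needed)
Insert 6:
  append 6 at index 8 → [11, 33, 16, 56, 36, 27, 44, 6]
  6 < parent 56 at index 4, swap → [11, 33, 16, 6, 36, 27, 44, 56]
  6 < parent 33 at index 2, swap → [11, 6, 16, 33, 36, 27, 44, 56]
  6 < parent 11 at index 1, swap → [6, 11, 16, 33, 36, 27, 44, 56]
resulting array: [6, 11, 16, 33, 36, 27, 44, 56]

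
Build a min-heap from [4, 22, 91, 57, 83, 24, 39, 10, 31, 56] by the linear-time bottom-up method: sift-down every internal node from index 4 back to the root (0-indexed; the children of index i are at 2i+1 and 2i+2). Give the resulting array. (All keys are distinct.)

sift down from index 4:
  83 vs only child 56 at index 9, swap → [4, 22, 91, 57, 56, 24, 39, 10, 31, 83]
sift down from index 3:
  57 vs smaller child 10 at index 7, swap → [4, 22, 91, 10, 56, 24, 39, 57, 31, 83]
sift down from index 2:
  91 vs smaller child 24 at index 5, swap → [4, 22, 24, 10, 56, 91, 39, 57, 31, 83]
sift down from index 1:
  22 vs smaller child 10 at index 3, swap → [4, 10, 24, 22, 56, 91, 39, 57, 31, 83]
sift down from index 0: already satisfies heap property

[4, 10, 24, 22, 56, 91, 39, 57, 31, 83]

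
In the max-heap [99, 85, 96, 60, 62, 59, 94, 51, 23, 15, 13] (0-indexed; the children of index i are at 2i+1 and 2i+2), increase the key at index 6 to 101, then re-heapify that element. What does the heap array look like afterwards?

set index 6 from 94 to 101 → [99, 85, 96, 60, 62, 59, 101, 51, 23, 15, 13]
101 > parent 96 at index 2, swap → [99, 85, 101, 60, 62, 59, 96, 51, 23, 15, 13]
101 > parent 99 at index 0, swap → [101, 85, 99, 60, 62, 59, 96, 51, 23, 15, 13]

[101, 85, 99, 60, 62, 59, 96, 51, 23, 15, 13]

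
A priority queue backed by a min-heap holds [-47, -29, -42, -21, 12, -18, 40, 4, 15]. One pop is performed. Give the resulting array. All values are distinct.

[-42, -29, -18, -21, 12, 15, 40, 4]

remove root -47; move last element 15 to root → [15, -29, -42, -21, 12, -18, 40, 4]
15 vs smaller child -42 at index 2, swap → [-42, -29, 15, -21, 12, -18, 40, 4]
15 vs smaller child -18 at index 5, swap → [-42, -29, -18, -21, 12, 15, 40, 4]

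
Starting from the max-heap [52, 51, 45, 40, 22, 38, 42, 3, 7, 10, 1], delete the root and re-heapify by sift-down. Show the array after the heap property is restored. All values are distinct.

[51, 40, 45, 7, 22, 38, 42, 3, 1, 10]

remove root 52; move last element 1 to root → [1, 51, 45, 40, 22, 38, 42, 3, 7, 10]
1 vs larger child 51 at index 1, swap → [51, 1, 45, 40, 22, 38, 42, 3, 7, 10]
1 vs larger child 40 at index 3, swap → [51, 40, 45, 1, 22, 38, 42, 3, 7, 10]
1 vs larger child 7 at index 8, swap → [51, 40, 45, 7, 22, 38, 42, 3, 1, 10]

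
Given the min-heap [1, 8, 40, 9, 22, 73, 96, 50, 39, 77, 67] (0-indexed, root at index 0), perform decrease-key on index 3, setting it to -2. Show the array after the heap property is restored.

set index 3 from 9 to -2 → [1, 8, 40, -2, 22, 73, 96, 50, 39, 77, 67]
-2 < parent 8 at index 1, swap → [1, -2, 40, 8, 22, 73, 96, 50, 39, 77, 67]
-2 < parent 1 at index 0, swap → [-2, 1, 40, 8, 22, 73, 96, 50, 39, 77, 67]

[-2, 1, 40, 8, 22, 73, 96, 50, 39, 77, 67]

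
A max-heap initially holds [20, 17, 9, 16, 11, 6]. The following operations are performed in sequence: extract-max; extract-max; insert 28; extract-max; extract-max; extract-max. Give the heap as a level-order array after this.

[9, 6]

extract-max → returns 20:
  remove root 20; move last element 6 to root → [6, 17, 9, 16, 11]
  6 vs larger child 17 at index 1, swap → [17, 6, 9, 16, 11]
  6 vs larger child 16 at index 3, swap → [17, 16, 9, 6, 11]
extract-max → returns 17:
  remove root 17; move last element 11 to root → [11, 16, 9, 6]
  11 vs larger child 16 at index 1, swap → [16, 11, 9, 6]
insert 28:
  append 28 at index 4 → [16, 11, 9, 6, 28]
  28 > parent 11 at index 1, swap → [16, 28, 9, 6, 11]
  28 > parent 16 at index 0, swap → [28, 16, 9, 6, 11]
extract-max → returns 28:
  remove root 28; move last element 11 to root → [11, 16, 9, 6]
  11 vs larger child 16 at index 1, swap → [16, 11, 9, 6]
extract-max → returns 16:
  remove root 16; move last element 6 to root → [6, 11, 9]
  6 vs larger child 11 at index 1, swap → [11, 6, 9]
extract-max → returns 11:
  remove root 11; move last element 9 to root → [9, 6] (no swap needed)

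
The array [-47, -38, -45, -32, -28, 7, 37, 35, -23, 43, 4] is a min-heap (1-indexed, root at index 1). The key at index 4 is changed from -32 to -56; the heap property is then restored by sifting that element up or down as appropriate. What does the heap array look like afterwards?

[-56, -47, -45, -38, -28, 7, 37, 35, -23, 43, 4]

set index 4 from -32 to -56 → [-47, -38, -45, -56, -28, 7, 37, 35, -23, 43, 4]
-56 < parent -38 at index 2, swap → [-47, -56, -45, -38, -28, 7, 37, 35, -23, 43, 4]
-56 < parent -47 at index 1, swap → [-56, -47, -45, -38, -28, 7, 37, 35, -23, 43, 4]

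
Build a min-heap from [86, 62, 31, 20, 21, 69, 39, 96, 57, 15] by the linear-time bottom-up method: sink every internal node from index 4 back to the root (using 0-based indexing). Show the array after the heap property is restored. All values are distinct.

[15, 20, 31, 57, 21, 69, 39, 96, 86, 62]

sift down from index 4:
  21 vs only child 15 at index 9, swap → [86, 62, 31, 20, 15, 69, 39, 96, 57, 21]
sift down from index 3: already satisfies heap property
sift down from index 2: already satisfies heap property
sift down from index 1:
  62 vs smaller child 15 at index 4, swap → [86, 15, 31, 20, 62, 69, 39, 96, 57, 21]
  62 vs only child 21 at index 9, swap → [86, 15, 31, 20, 21, 69, 39, 96, 57, 62]
sift down from index 0:
  86 vs smaller child 15 at index 1, swap → [15, 86, 31, 20, 21, 69, 39, 96, 57, 62]
  86 vs smaller child 20 at index 3, swap → [15, 20, 31, 86, 21, 69, 39, 96, 57, 62]
  86 vs smaller child 57 at index 8, swap → [15, 20, 31, 57, 21, 69, 39, 96, 86, 62]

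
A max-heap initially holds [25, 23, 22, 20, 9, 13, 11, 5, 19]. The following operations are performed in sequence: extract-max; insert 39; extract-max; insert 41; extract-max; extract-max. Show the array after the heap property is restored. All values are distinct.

[22, 20, 13, 19, 9, 5, 11]

extract-max → returns 25:
  remove root 25; move last element 19 to root → [19, 23, 22, 20, 9, 13, 11, 5]
  19 vs larger child 23 at index 1, swap → [23, 19, 22, 20, 9, 13, 11, 5]
  19 vs larger child 20 at index 3, swap → [23, 20, 22, 19, 9, 13, 11, 5]
insert 39:
  append 39 at index 8 → [23, 20, 22, 19, 9, 13, 11, 5, 39]
  39 > parent 19 at index 3, swap → [23, 20, 22, 39, 9, 13, 11, 5, 19]
  39 > parent 20 at index 1, swap → [23, 39, 22, 20, 9, 13, 11, 5, 19]
  39 > parent 23 at index 0, swap → [39, 23, 22, 20, 9, 13, 11, 5, 19]
extract-max → returns 39:
  remove root 39; move last element 19 to root → [19, 23, 22, 20, 9, 13, 11, 5]
  19 vs larger child 23 at index 1, swap → [23, 19, 22, 20, 9, 13, 11, 5]
  19 vs larger child 20 at index 3, swap → [23, 20, 22, 19, 9, 13, 11, 5]
insert 41:
  append 41 at index 8 → [23, 20, 22, 19, 9, 13, 11, 5, 41]
  41 > parent 19 at index 3, swap → [23, 20, 22, 41, 9, 13, 11, 5, 19]
  41 > parent 20 at index 1, swap → [23, 41, 22, 20, 9, 13, 11, 5, 19]
  41 > parent 23 at index 0, swap → [41, 23, 22, 20, 9, 13, 11, 5, 19]
extract-max → returns 41:
  remove root 41; move last element 19 to root → [19, 23, 22, 20, 9, 13, 11, 5]
  19 vs larger child 23 at index 1, swap → [23, 19, 22, 20, 9, 13, 11, 5]
  19 vs larger child 20 at index 3, swap → [23, 20, 22, 19, 9, 13, 11, 5]
extract-max → returns 23:
  remove root 23; move last element 5 to root → [5, 20, 22, 19, 9, 13, 11]
  5 vs larger child 22 at index 2, swap → [22, 20, 5, 19, 9, 13, 11]
  5 vs larger child 13 at index 5, swap → [22, 20, 13, 19, 9, 5, 11]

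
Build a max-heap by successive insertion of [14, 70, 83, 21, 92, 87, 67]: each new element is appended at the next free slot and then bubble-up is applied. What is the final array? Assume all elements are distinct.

Insert 14:
  append 14 at index 0 → [14] (no swap needed)
Insert 70:
  append 70 at index 1 → [14, 70]
  70 > parent 14 at index 0, swap → [70, 14]
Insert 83:
  append 83 at index 2 → [70, 14, 83]
  83 > parent 70 at index 0, swap → [83, 14, 70]
Insert 21:
  append 21 at index 3 → [83, 14, 70, 21]
  21 > parent 14 at index 1, swap → [83, 21, 70, 14]
Insert 92:
  append 92 at index 4 → [83, 21, 70, 14, 92]
  92 > parent 21 at index 1, swap → [83, 92, 70, 14, 21]
  92 > parent 83 at index 0, swap → [92, 83, 70, 14, 21]
Insert 87:
  append 87 at index 5 → [92, 83, 70, 14, 21, 87]
  87 > parent 70 at index 2, swap → [92, 83, 87, 14, 21, 70]
Insert 67:
  append 67 at index 6 → [92, 83, 87, 14, 21, 70, 67] (no swap needed)

[92, 83, 87, 14, 21, 70, 67]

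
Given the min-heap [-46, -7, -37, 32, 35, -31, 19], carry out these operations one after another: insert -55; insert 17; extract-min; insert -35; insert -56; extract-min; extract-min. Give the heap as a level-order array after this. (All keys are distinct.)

insert -55:
  append -55 at index 7 → [-46, -7, -37, 32, 35, -31, 19, -55]
  -55 < parent 32 at index 3, swap → [-46, -7, -37, -55, 35, -31, 19, 32]
  -55 < parent -7 at index 1, swap → [-46, -55, -37, -7, 35, -31, 19, 32]
  -55 < parent -46 at index 0, swap → [-55, -46, -37, -7, 35, -31, 19, 32]
insert 17:
  append 17 at index 8 → [-55, -46, -37, -7, 35, -31, 19, 32, 17] (no swap needed)
extract-min → returns -55:
  remove root -55; move last element 17 to root → [17, -46, -37, -7, 35, -31, 19, 32]
  17 vs smaller child -46 at index 1, swap → [-46, 17, -37, -7, 35, -31, 19, 32]
  17 vs smaller child -7 at index 3, swap → [-46, -7, -37, 17, 35, -31, 19, 32]
insert -35:
  append -35 at index 8 → [-46, -7, -37, 17, 35, -31, 19, 32, -35]
  -35 < parent 17 at index 3, swap → [-46, -7, -37, -35, 35, -31, 19, 32, 17]
  -35 < parent -7 at index 1, swap → [-46, -35, -37, -7, 35, -31, 19, 32, 17]
insert -56:
  append -56 at index 9 → [-46, -35, -37, -7, 35, -31, 19, 32, 17, -56]
  -56 < parent 35 at index 4, swap → [-46, -35, -37, -7, -56, -31, 19, 32, 17, 35]
  -56 < parent -35 at index 1, swap → [-46, -56, -37, -7, -35, -31, 19, 32, 17, 35]
  -56 < parent -46 at index 0, swap → [-56, -46, -37, -7, -35, -31, 19, 32, 17, 35]
extract-min → returns -56:
  remove root -56; move last element 35 to root → [35, -46, -37, -7, -35, -31, 19, 32, 17]
  35 vs smaller child -46 at index 1, swap → [-46, 35, -37, -7, -35, -31, 19, 32, 17]
  35 vs smaller child -35 at index 4, swap → [-46, -35, -37, -7, 35, -31, 19, 32, 17]
extract-min → returns -46:
  remove root -46; move last element 17 to root → [17, -35, -37, -7, 35, -31, 19, 32]
  17 vs smaller child -37 at index 2, swap → [-37, -35, 17, -7, 35, -31, 19, 32]
  17 vs smaller child -31 at index 5, swap → [-37, -35, -31, -7, 35, 17, 19, 32]

[-37, -35, -31, -7, 35, 17, 19, 32]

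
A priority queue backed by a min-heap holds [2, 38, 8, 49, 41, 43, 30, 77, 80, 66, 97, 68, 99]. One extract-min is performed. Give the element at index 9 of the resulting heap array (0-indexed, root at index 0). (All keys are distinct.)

remove root 2; move last element 99 to root → [99, 38, 8, 49, 41, 43, 30, 77, 80, 66, 97, 68]
99 vs smaller child 8 at index 2, swap → [8, 38, 99, 49, 41, 43, 30, 77, 80, 66, 97, 68]
99 vs smaller child 30 at index 6, swap → [8, 38, 30, 49, 41, 43, 99, 77, 80, 66, 97, 68]
resulting array: [8, 38, 30, 49, 41, 43, 99, 77, 80, 66, 97, 68]

66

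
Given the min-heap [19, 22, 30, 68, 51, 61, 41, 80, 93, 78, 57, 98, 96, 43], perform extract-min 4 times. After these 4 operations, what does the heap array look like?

extract-min #1 returns 19:
  remove root 19; move last element 43 to root → [43, 22, 30, 68, 51, 61, 41, 80, 93, 78, 57, 98, 96]
  43 vs smaller child 22 at index 1, swap → [22, 43, 30, 68, 51, 61, 41, 80, 93, 78, 57, 98, 96]
extract-min #2 returns 22:
  remove root 22; move last element 96 to root → [96, 43, 30, 68, 51, 61, 41, 80, 93, 78, 57, 98]
  96 vs smaller child 30 at index 2, swap → [30, 43, 96, 68, 51, 61, 41, 80, 93, 78, 57, 98]
  96 vs smaller child 41 at index 6, swap → [30, 43, 41, 68, 51, 61, 96, 80, 93, 78, 57, 98]
extract-min #3 returns 30:
  remove root 30; move last element 98 to root → [98, 43, 41, 68, 51, 61, 96, 80, 93, 78, 57]
  98 vs smaller child 41 at index 2, swap → [41, 43, 98, 68, 51, 61, 96, 80, 93, 78, 57]
  98 vs smaller child 61 at index 5, swap → [41, 43, 61, 68, 51, 98, 96, 80, 93, 78, 57]
extract-min #4 returns 41:
  remove root 41; move last element 57 to root → [57, 43, 61, 68, 51, 98, 96, 80, 93, 78]
  57 vs smaller child 43 at index 1, swap → [43, 57, 61, 68, 51, 98, 96, 80, 93, 78]
  57 vs smaller child 51 at index 4, swap → [43, 51, 61, 68, 57, 98, 96, 80, 93, 78]

[43, 51, 61, 68, 57, 98, 96, 80, 93, 78]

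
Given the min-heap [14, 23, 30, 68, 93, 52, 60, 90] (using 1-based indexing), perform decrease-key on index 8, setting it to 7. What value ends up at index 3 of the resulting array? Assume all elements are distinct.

30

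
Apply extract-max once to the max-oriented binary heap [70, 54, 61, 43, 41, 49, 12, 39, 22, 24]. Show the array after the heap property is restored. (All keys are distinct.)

[61, 54, 49, 43, 41, 24, 12, 39, 22]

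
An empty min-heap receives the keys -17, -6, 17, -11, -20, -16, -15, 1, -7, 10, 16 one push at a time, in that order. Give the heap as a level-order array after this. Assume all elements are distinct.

[-20, -17, -16, -7, -11, 17, -15, 1, -6, 10, 16]

Insert -17:
  append -17 at index 0 → [-17] (no swap needed)
Insert -6:
  append -6 at index 1 → [-17, -6] (no swap needed)
Insert 17:
  append 17 at index 2 → [-17, -6, 17] (no swap needed)
Insert -11:
  append -11 at index 3 → [-17, -6, 17, -11]
  -11 < parent -6 at index 1, swap → [-17, -11, 17, -6]
Insert -20:
  append -20 at index 4 → [-17, -11, 17, -6, -20]
  -20 < parent -11 at index 1, swap → [-17, -20, 17, -6, -11]
  -20 < parent -17 at index 0, swap → [-20, -17, 17, -6, -11]
Insert -16:
  append -16 at index 5 → [-20, -17, 17, -6, -11, -16]
  -16 < parent 17 at index 2, swap → [-20, -17, -16, -6, -11, 17]
Insert -15:
  append -15 at index 6 → [-20, -17, -16, -6, -11, 17, -15] (no swap needed)
Insert 1:
  append 1 at index 7 → [-20, -17, -16, -6, -11, 17, -15, 1] (no swap needed)
Insert -7:
  append -7 at index 8 → [-20, -17, -16, -6, -11, 17, -15, 1, -7]
  -7 < parent -6 at index 3, swap → [-20, -17, -16, -7, -11, 17, -15, 1, -6]
Insert 10:
  append 10 at index 9 → [-20, -17, -16, -7, -11, 17, -15, 1, -6, 10] (no swap needed)
Insert 16:
  append 16 at index 10 → [-20, -17, -16, -7, -11, 17, -15, 1, -6, 10, 16] (no swap needed)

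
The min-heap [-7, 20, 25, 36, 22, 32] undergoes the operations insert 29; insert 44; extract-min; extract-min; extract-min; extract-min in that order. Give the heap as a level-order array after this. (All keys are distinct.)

insert 29:
  append 29 at index 6 → [-7, 20, 25, 36, 22, 32, 29] (no swap needed)
insert 44:
  append 44 at index 7 → [-7, 20, 25, 36, 22, 32, 29, 44] (no swap needed)
extract-min → returns -7:
  remove root -7; move last element 44 to root → [44, 20, 25, 36, 22, 32, 29]
  44 vs smaller child 20 at index 1, swap → [20, 44, 25, 36, 22, 32, 29]
  44 vs smaller child 22 at index 4, swap → [20, 22, 25, 36, 44, 32, 29]
extract-min → returns 20:
  remove root 20; move last element 29 to root → [29, 22, 25, 36, 44, 32]
  29 vs smaller child 22 at index 1, swap → [22, 29, 25, 36, 44, 32]
extract-min → returns 22:
  remove root 22; move last element 32 to root → [32, 29, 25, 36, 44]
  32 vs smaller child 25 at index 2, swap → [25, 29, 32, 36, 44]
extract-min → returns 25:
  remove root 25; move last element 44 to root → [44, 29, 32, 36]
  44 vs smaller child 29 at index 1, swap → [29, 44, 32, 36]
  44 vs only child 36 at index 3, swap → [29, 36, 32, 44]

[29, 36, 32, 44]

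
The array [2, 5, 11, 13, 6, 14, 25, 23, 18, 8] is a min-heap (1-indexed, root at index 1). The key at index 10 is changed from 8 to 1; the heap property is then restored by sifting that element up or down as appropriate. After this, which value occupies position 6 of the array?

14

set index 10 from 8 to 1 → [2, 5, 11, 13, 6, 14, 25, 23, 18, 1]
1 < parent 6 at index 5, swap → [2, 5, 11, 13, 1, 14, 25, 23, 18, 6]
1 < parent 5 at index 2, swap → [2, 1, 11, 13, 5, 14, 25, 23, 18, 6]
1 < parent 2 at index 1, swap → [1, 2, 11, 13, 5, 14, 25, 23, 18, 6]
resulting array: [1, 2, 11, 13, 5, 14, 25, 23, 18, 6]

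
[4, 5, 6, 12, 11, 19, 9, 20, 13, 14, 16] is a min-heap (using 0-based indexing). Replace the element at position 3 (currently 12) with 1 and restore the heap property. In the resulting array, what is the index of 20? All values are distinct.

7

set index 3 from 12 to 1 → [4, 5, 6, 1, 11, 19, 9, 20, 13, 14, 16]
1 < parent 5 at index 1, swap → [4, 1, 6, 5, 11, 19, 9, 20, 13, 14, 16]
1 < parent 4 at index 0, swap → [1, 4, 6, 5, 11, 19, 9, 20, 13, 14, 16]
resulting array: [1, 4, 6, 5, 11, 19, 9, 20, 13, 14, 16]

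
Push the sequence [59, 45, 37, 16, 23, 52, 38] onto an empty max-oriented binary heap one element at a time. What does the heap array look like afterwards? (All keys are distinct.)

[59, 45, 52, 16, 23, 37, 38]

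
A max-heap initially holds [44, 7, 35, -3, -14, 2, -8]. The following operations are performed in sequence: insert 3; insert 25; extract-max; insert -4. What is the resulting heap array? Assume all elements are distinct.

[35, 25, 3, 7, -14, 2, -8, -3, -4]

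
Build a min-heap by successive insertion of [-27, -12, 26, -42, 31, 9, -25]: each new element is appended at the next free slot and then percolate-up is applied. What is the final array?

[-42, -27, -25, -12, 31, 26, 9]

Insert -27:
  append -27 at index 0 → [-27] (no swap needed)
Insert -12:
  append -12 at index 1 → [-27, -12] (no swap needed)
Insert 26:
  append 26 at index 2 → [-27, -12, 26] (no swap needed)
Insert -42:
  append -42 at index 3 → [-27, -12, 26, -42]
  -42 < parent -12 at index 1, swap → [-27, -42, 26, -12]
  -42 < parent -27 at index 0, swap → [-42, -27, 26, -12]
Insert 31:
  append 31 at index 4 → [-42, -27, 26, -12, 31] (no swap needed)
Insert 9:
  append 9 at index 5 → [-42, -27, 26, -12, 31, 9]
  9 < parent 26 at index 2, swap → [-42, -27, 9, -12, 31, 26]
Insert -25:
  append -25 at index 6 → [-42, -27, 9, -12, 31, 26, -25]
  -25 < parent 9 at index 2, swap → [-42, -27, -25, -12, 31, 26, 9]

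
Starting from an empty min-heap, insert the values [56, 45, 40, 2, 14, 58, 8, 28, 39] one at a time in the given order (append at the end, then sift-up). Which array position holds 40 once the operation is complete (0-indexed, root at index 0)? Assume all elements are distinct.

4

Insert 56:
  append 56 at index 0 → [56] (no swap needed)
Insert 45:
  append 45 at index 1 → [56, 45]
  45 < parent 56 at index 0, swap → [45, 56]
Insert 40:
  append 40 at index 2 → [45, 56, 40]
  40 < parent 45 at index 0, swap → [40, 56, 45]
Insert 2:
  append 2 at index 3 → [40, 56, 45, 2]
  2 < parent 56 at index 1, swap → [40, 2, 45, 56]
  2 < parent 40 at index 0, swap → [2, 40, 45, 56]
Insert 14:
  append 14 at index 4 → [2, 40, 45, 56, 14]
  14 < parent 40 at index 1, swap → [2, 14, 45, 56, 40]
Insert 58:
  append 58 at index 5 → [2, 14, 45, 56, 40, 58] (no swap needed)
Insert 8:
  append 8 at index 6 → [2, 14, 45, 56, 40, 58, 8]
  8 < parent 45 at index 2, swap → [2, 14, 8, 56, 40, 58, 45]
Insert 28:
  append 28 at index 7 → [2, 14, 8, 56, 40, 58, 45, 28]
  28 < parent 56 at index 3, swap → [2, 14, 8, 28, 40, 58, 45, 56]
Insert 39:
  append 39 at index 8 → [2, 14, 8, 28, 40, 58, 45, 56, 39] (no swap needed)
resulting array: [2, 14, 8, 28, 40, 58, 45, 56, 39]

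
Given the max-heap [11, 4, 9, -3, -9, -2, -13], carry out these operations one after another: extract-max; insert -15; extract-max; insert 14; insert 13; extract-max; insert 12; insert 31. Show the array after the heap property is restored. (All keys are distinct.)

extract-max → returns 11:
  remove root 11; move last element -13 to root → [-13, 4, 9, -3, -9, -2]
  -13 vs larger child 9 at index 2, swap → [9, 4, -13, -3, -9, -2]
  -13 vs only child -2 at index 5, swap → [9, 4, -2, -3, -9, -13]
insert -15:
  append -15 at index 6 → [9, 4, -2, -3, -9, -13, -15] (no swap needed)
extract-max → returns 9:
  remove root 9; move last element -15 to root → [-15, 4, -2, -3, -9, -13]
  -15 vs larger child 4 at index 1, swap → [4, -15, -2, -3, -9, -13]
  -15 vs larger child -3 at index 3, swap → [4, -3, -2, -15, -9, -13]
insert 14:
  append 14 at index 6 → [4, -3, -2, -15, -9, -13, 14]
  14 > parent -2 at index 2, swap → [4, -3, 14, -15, -9, -13, -2]
  14 > parent 4 at index 0, swap → [14, -3, 4, -15, -9, -13, -2]
insert 13:
  append 13 at index 7 → [14, -3, 4, -15, -9, -13, -2, 13]
  13 > parent -15 at index 3, swap → [14, -3, 4, 13, -9, -13, -2, -15]
  13 > parent -3 at index 1, swap → [14, 13, 4, -3, -9, -13, -2, -15]
extract-max → returns 14:
  remove root 14; move last element -15 to root → [-15, 13, 4, -3, -9, -13, -2]
  -15 vs larger child 13 at index 1, swap → [13, -15, 4, -3, -9, -13, -2]
  -15 vs larger child -3 at index 3, swap → [13, -3, 4, -15, -9, -13, -2]
insert 12:
  append 12 at index 7 → [13, -3, 4, -15, -9, -13, -2, 12]
  12 > parent -15 at index 3, swap → [13, -3, 4, 12, -9, -13, -2, -15]
  12 > parent -3 at index 1, swap → [13, 12, 4, -3, -9, -13, -2, -15]
insert 31:
  append 31 at index 8 → [13, 12, 4, -3, -9, -13, -2, -15, 31]
  31 > parent -3 at index 3, swap → [13, 12, 4, 31, -9, -13, -2, -15, -3]
  31 > parent 12 at index 1, swap → [13, 31, 4, 12, -9, -13, -2, -15, -3]
  31 > parent 13 at index 0, swap → [31, 13, 4, 12, -9, -13, -2, -15, -3]

[31, 13, 4, 12, -9, -13, -2, -15, -3]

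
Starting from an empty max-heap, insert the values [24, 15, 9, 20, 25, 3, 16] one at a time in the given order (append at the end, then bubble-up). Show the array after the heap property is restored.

Insert 24:
  append 24 at index 0 → [24] (no swap needed)
Insert 15:
  append 15 at index 1 → [24, 15] (no swap needed)
Insert 9:
  append 9 at index 2 → [24, 15, 9] (no swap needed)
Insert 20:
  append 20 at index 3 → [24, 15, 9, 20]
  20 > parent 15 at index 1, swap → [24, 20, 9, 15]
Insert 25:
  append 25 at index 4 → [24, 20, 9, 15, 25]
  25 > parent 20 at index 1, swap → [24, 25, 9, 15, 20]
  25 > parent 24 at index 0, swap → [25, 24, 9, 15, 20]
Insert 3:
  append 3 at index 5 → [25, 24, 9, 15, 20, 3] (no swap needed)
Insert 16:
  append 16 at index 6 → [25, 24, 9, 15, 20, 3, 16]
  16 > parent 9 at index 2, swap → [25, 24, 16, 15, 20, 3, 9]

[25, 24, 16, 15, 20, 3, 9]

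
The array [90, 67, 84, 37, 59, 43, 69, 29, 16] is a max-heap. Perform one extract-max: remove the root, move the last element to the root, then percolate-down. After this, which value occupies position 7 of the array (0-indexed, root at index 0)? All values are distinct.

remove root 90; move last element 16 to root → [16, 67, 84, 37, 59, 43, 69, 29]
16 vs larger child 84 at index 2, swap → [84, 67, 16, 37, 59, 43, 69, 29]
16 vs larger child 69 at index 6, swap → [84, 67, 69, 37, 59, 43, 16, 29]
resulting array: [84, 67, 69, 37, 59, 43, 16, 29]

29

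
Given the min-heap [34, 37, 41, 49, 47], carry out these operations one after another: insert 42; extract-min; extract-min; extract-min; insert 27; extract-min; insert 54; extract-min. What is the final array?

insert 42:
  append 42 at index 5 → [34, 37, 41, 49, 47, 42] (no swap needed)
extract-min → returns 34:
  remove root 34; move last element 42 to root → [42, 37, 41, 49, 47]
  42 vs smaller child 37 at index 1, swap → [37, 42, 41, 49, 47]
extract-min → returns 37:
  remove root 37; move last element 47 to root → [47, 42, 41, 49]
  47 vs smaller child 41 at index 2, swap → [41, 42, 47, 49]
extract-min → returns 41:
  remove root 41; move last element 49 to root → [49, 42, 47]
  49 vs smaller child 42 at index 1, swap → [42, 49, 47]
insert 27:
  append 27 at index 3 → [42, 49, 47, 27]
  27 < parent 49 at index 1, swap → [42, 27, 47, 49]
  27 < parent 42 at index 0, swap → [27, 42, 47, 49]
extract-min → returns 27:
  remove root 27; move last element 49 to root → [49, 42, 47]
  49 vs smaller child 42 at index 1, swap → [42, 49, 47]
insert 54:
  append 54 at index 3 → [42, 49, 47, 54] (no swap needed)
extract-min → returns 42:
  remove root 42; move last element 54 to root → [54, 49, 47]
  54 vs smaller child 47 at index 2, swap → [47, 49, 54]

[47, 49, 54]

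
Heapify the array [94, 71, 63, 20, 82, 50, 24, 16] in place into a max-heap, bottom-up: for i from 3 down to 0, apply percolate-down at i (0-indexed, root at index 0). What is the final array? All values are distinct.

sift down from index 3: already satisfies heap property
sift down from index 2: already satisfies heap property
sift down from index 1:
  71 vs larger child 82 at index 4, swap → [94, 82, 63, 20, 71, 50, 24, 16]
sift down from index 0: already satisfies heap property

[94, 82, 63, 20, 71, 50, 24, 16]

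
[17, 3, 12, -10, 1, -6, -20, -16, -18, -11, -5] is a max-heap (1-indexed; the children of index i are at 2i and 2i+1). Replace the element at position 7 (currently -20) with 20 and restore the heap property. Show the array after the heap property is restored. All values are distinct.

[20, 3, 17, -10, 1, -6, 12, -16, -18, -11, -5]

set index 7 from -20 to 20 → [17, 3, 12, -10, 1, -6, 20, -16, -18, -11, -5]
20 > parent 12 at index 3, swap → [17, 3, 20, -10, 1, -6, 12, -16, -18, -11, -5]
20 > parent 17 at index 1, swap → [20, 3, 17, -10, 1, -6, 12, -16, -18, -11, -5]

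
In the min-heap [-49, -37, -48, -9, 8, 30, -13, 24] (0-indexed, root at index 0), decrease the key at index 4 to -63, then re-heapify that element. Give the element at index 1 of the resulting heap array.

-49

set index 4 from 8 to -63 → [-49, -37, -48, -9, -63, 30, -13, 24]
-63 < parent -37 at index 1, swap → [-49, -63, -48, -9, -37, 30, -13, 24]
-63 < parent -49 at index 0, swap → [-63, -49, -48, -9, -37, 30, -13, 24]
resulting array: [-63, -49, -48, -9, -37, 30, -13, 24]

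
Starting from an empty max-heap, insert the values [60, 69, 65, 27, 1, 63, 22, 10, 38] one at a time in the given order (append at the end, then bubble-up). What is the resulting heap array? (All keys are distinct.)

[69, 60, 65, 38, 1, 63, 22, 10, 27]

Insert 60:
  append 60 at index 0 → [60] (no swap needed)
Insert 69:
  append 69 at index 1 → [60, 69]
  69 > parent 60 at index 0, swap → [69, 60]
Insert 65:
  append 65 at index 2 → [69, 60, 65] (no swap needed)
Insert 27:
  append 27 at index 3 → [69, 60, 65, 27] (no swap needed)
Insert 1:
  append 1 at index 4 → [69, 60, 65, 27, 1] (no swap needed)
Insert 63:
  append 63 at index 5 → [69, 60, 65, 27, 1, 63] (no swap needed)
Insert 22:
  append 22 at index 6 → [69, 60, 65, 27, 1, 63, 22] (no swap needed)
Insert 10:
  append 10 at index 7 → [69, 60, 65, 27, 1, 63, 22, 10] (no swap needed)
Insert 38:
  append 38 at index 8 → [69, 60, 65, 27, 1, 63, 22, 10, 38]
  38 > parent 27 at index 3, swap → [69, 60, 65, 38, 1, 63, 22, 10, 27]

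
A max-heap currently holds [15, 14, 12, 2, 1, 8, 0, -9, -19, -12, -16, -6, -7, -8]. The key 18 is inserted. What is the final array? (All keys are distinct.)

[18, 14, 15, 2, 1, 8, 12, -9, -19, -12, -16, -6, -7, -8, 0]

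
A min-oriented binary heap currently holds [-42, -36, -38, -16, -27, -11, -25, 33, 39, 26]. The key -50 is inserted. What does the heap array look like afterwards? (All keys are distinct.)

[-50, -42, -38, -16, -36, -11, -25, 33, 39, 26, -27]

append -50 at index 10 → [-42, -36, -38, -16, -27, -11, -25, 33, 39, 26, -50]
-50 < parent -27 at index 4, swap → [-42, -36, -38, -16, -50, -11, -25, 33, 39, 26, -27]
-50 < parent -36 at index 1, swap → [-42, -50, -38, -16, -36, -11, -25, 33, 39, 26, -27]
-50 < parent -42 at index 0, swap → [-50, -42, -38, -16, -36, -11, -25, 33, 39, 26, -27]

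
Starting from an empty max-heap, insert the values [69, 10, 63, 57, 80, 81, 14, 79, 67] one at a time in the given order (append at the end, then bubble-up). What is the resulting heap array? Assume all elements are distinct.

[81, 79, 80, 69, 57, 63, 14, 10, 67]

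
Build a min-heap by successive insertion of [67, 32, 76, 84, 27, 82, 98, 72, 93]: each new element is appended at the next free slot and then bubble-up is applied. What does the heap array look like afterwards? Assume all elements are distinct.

[27, 32, 76, 72, 67, 82, 98, 84, 93]

Insert 67:
  append 67 at index 0 → [67] (no swap needed)
Insert 32:
  append 32 at index 1 → [67, 32]
  32 < parent 67 at index 0, swap → [32, 67]
Insert 76:
  append 76 at index 2 → [32, 67, 76] (no swap needed)
Insert 84:
  append 84 at index 3 → [32, 67, 76, 84] (no swap needed)
Insert 27:
  append 27 at index 4 → [32, 67, 76, 84, 27]
  27 < parent 67 at index 1, swap → [32, 27, 76, 84, 67]
  27 < parent 32 at index 0, swap → [27, 32, 76, 84, 67]
Insert 82:
  append 82 at index 5 → [27, 32, 76, 84, 67, 82] (no swap needed)
Insert 98:
  append 98 at index 6 → [27, 32, 76, 84, 67, 82, 98] (no swap needed)
Insert 72:
  append 72 at index 7 → [27, 32, 76, 84, 67, 82, 98, 72]
  72 < parent 84 at index 3, swap → [27, 32, 76, 72, 67, 82, 98, 84]
Insert 93:
  append 93 at index 8 → [27, 32, 76, 72, 67, 82, 98, 84, 93] (no swap needed)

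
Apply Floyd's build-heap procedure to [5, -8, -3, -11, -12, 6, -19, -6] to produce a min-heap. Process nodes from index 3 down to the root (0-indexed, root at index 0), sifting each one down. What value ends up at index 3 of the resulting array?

sift down from index 3: already satisfies heap property
sift down from index 2:
  -3 vs smaller child -19 at index 6, swap → [5, -8, -19, -11, -12, 6, -3, -6]
sift down from index 1:
  -8 vs smaller child -12 at index 4, swap → [5, -12, -19, -11, -8, 6, -3, -6]
sift down from index 0:
  5 vs smaller child -19 at index 2, swap → [-19, -12, 5, -11, -8, 6, -3, -6]
  5 vs smaller child -3 at index 6, swap → [-19, -12, -3, -11, -8, 6, 5, -6]
resulting array: [-19, -12, -3, -11, -8, 6, 5, -6]

-11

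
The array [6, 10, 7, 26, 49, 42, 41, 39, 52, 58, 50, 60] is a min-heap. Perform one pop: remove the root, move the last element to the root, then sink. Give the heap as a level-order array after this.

[7, 10, 41, 26, 49, 42, 60, 39, 52, 58, 50]

remove root 6; move last element 60 to root → [60, 10, 7, 26, 49, 42, 41, 39, 52, 58, 50]
60 vs smaller child 7 at index 2, swap → [7, 10, 60, 26, 49, 42, 41, 39, 52, 58, 50]
60 vs smaller child 41 at index 6, swap → [7, 10, 41, 26, 49, 42, 60, 39, 52, 58, 50]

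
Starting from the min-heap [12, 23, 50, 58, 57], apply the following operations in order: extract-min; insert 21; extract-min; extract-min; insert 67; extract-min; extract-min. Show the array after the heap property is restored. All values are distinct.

extract-min → returns 12:
  remove root 12; move last element 57 to root → [57, 23, 50, 58]
  57 vs smaller child 23 at index 1, swap → [23, 57, 50, 58]
insert 21:
  append 21 at index 4 → [23, 57, 50, 58, 21]
  21 < parent 57 at index 1, swap → [23, 21, 50, 58, 57]
  21 < parent 23 at index 0, swap → [21, 23, 50, 58, 57]
extract-min → returns 21:
  remove root 21; move last element 57 to root → [57, 23, 50, 58]
  57 vs smaller child 23 at index 1, swap → [23, 57, 50, 58]
extract-min → returns 23:
  remove root 23; move last element 58 to root → [58, 57, 50]
  58 vs smaller child 50 at index 2, swap → [50, 57, 58]
insert 67:
  append 67 at index 3 → [50, 57, 58, 67] (no swap needed)
extract-min → returns 50:
  remove root 50; move last element 67 to root → [67, 57, 58]
  67 vs smaller child 57 at index 1, swap → [57, 67, 58]
extract-min → returns 57:
  remove root 57; move last element 58 to root → [58, 67] (no swap needed)

[58, 67]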